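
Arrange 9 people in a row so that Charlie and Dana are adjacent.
Treat as block: (9-1)! × 2! = 40320 × 2 = 80640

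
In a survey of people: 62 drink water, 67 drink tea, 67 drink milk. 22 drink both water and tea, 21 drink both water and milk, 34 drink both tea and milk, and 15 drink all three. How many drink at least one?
|A∪B∪C| = 62+67+67-22-21-34+15 = 134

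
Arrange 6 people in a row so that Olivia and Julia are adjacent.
Treat as block: (6-1)! × 2! = 120 × 2 = 240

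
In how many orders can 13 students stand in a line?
13! = 6227020800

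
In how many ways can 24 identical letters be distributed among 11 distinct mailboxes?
C(24+11-1, 11-1) = C(34, 10) = 131128140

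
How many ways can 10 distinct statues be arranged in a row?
10! = 3628800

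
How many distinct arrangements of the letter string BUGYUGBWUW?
10! / (2! × 1! × 2! × 3! × 2!) = 75600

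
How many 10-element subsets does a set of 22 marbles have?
C(22,10) = 22!/(10!×12!) = 646646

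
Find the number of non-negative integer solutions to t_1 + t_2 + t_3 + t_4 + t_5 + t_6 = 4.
C(4+6-1, 6-1) = C(9, 5) = 126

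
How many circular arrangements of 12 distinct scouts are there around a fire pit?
Circular: fix one position, arrange the rest. (12-1)! = 39916800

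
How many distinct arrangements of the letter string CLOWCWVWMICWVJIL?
16! / (2! × 2! × 1! × 1! × 4! × 1! × 2! × 3!) = 18162144000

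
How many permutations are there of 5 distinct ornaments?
5! = 120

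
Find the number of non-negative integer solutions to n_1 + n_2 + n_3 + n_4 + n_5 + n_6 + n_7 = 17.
C(17+7-1, 7-1) = C(23, 6) = 100947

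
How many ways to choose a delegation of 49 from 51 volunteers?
C(51,49) = 51!/(49!×2!) = 1275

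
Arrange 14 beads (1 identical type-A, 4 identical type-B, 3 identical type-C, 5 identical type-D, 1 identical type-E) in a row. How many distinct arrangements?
14! / (1! × 4! × 3! × 5! × 1!) = 5045040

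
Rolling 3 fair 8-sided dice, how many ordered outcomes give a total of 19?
Coefficient of x^19 in (x + x² + ... + x^8)^3. By inclusion-exclusion on dice exceeding 8: Σ_j (-1)^j C(3,j)·C(19-1-8j, 2) = C(3,0)·C(18,2) - C(3,1)·C(10,2) + C(3,2)·C(2,2) = 1·153 - 3·45 + 3·1 = 21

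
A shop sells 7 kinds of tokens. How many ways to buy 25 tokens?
C(25+7-1, 7-1) = C(31, 6) = 736281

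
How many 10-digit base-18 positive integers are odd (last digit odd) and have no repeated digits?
Last∈{1,3,5,7,9,11,13,15,17}. Last=0: 0. Last nonzero: 9×16×P(16,8) = 74724249600. Total = 74724249600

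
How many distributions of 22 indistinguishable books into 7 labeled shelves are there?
C(22+7-1, 7-1) = C(28, 6) = 376740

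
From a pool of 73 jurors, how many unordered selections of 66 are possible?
C(73,66) = 73!/(66!×7!) = 1629348612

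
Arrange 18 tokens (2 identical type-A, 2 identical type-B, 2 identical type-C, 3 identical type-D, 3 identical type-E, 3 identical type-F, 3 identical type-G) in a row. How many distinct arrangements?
18! / (2! × 2! × 2! × 3! × 3! × 3! × 3!) = 617512896000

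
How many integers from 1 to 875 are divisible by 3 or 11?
⌊875/3⌋ + ⌊875/11⌋ - ⌊875/33⌋ = 291 + 79 - 26 = 344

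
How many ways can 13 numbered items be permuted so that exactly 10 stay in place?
Choose the 10 fixed points C(13,10) = 286, derange the rest: !3 = Σ_{j=0}^{3} (-1)^j·3!/j! = 6 - 6 + 3 - 1 = 2. Product = 286 × 2 = 572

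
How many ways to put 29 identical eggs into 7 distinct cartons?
C(29+7-1, 7-1) = C(35, 6) = 1623160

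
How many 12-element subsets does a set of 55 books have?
C(55,12) = 55!/(12!×43!) = 438729741450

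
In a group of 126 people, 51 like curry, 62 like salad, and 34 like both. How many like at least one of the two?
|A∪B| = |A| + |B| - |A∩B| = 51 + 62 - 34 = 79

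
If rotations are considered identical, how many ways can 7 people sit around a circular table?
Circular: fix one position, arrange the rest. (7-1)! = 720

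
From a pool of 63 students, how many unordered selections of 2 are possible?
C(63,2) = 63!/(2!×61!) = 1953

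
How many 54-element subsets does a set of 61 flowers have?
C(61,54) = 61!/(54!×7!) = 436270780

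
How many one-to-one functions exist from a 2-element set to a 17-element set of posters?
P(17,2) = 17!/(17-2)! = 272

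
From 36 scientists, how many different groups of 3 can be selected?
C(36,3) = 36!/(3!×33!) = 7140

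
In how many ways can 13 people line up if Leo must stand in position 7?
Fix one position: (13-1)! = 479001600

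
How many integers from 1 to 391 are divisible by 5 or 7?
⌊391/5⌋ + ⌊391/7⌋ - ⌊391/35⌋ = 78 + 55 - 11 = 122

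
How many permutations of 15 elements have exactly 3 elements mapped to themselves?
Choose the 3 fixed points C(15,3) = 455, derange the rest: !12 = Σ_{j=0}^{12} (-1)^j·12!/j! = 479001600 - 479001600 + 239500800 - 79833600 + 19958400 - 3991680 + 665280 - 95040 + 11880 - 1320 + 132 - 12 + 1 = 176214841. Product = 455 × 176214841 = 80177752655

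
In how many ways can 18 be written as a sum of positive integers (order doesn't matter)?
Pentagonal recurrence p(n) = p(n-1) + p(n-2) - p(n-5) - p(n-7) + p(n-12) + p(n-15) - ... gives p(0..17) = 1, 1, 2, 3, 5, 7, 11, 15, 22, 30, 42, 56, 77, 101, 135, 176, 231, 297. p(18) = p(17) + p(16) - p(13) - p(11) + p(6) + p(3) = 297 + 231 - 101 - 56 + 11 + 3 = 385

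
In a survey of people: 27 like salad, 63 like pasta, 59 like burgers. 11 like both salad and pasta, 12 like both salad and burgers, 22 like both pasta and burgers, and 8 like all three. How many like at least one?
|A∪B∪C| = 27+63+59-11-12-22+8 = 112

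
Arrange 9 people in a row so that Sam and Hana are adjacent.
Treat as block: (9-1)! × 2! = 40320 × 2 = 80640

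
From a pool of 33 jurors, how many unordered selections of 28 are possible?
C(33,28) = 33!/(28!×5!) = 237336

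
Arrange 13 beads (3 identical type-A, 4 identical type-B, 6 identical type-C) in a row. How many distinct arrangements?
13! / (3! × 4! × 6!) = 60060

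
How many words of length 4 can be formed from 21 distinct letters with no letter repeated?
P(21,4) = 21!/(21-4)! = 143640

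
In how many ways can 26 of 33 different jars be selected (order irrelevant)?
C(33,26) = 33!/(26!×7!) = 4272048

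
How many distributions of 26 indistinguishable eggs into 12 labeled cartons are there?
C(26+12-1, 12-1) = C(37, 11) = 854992152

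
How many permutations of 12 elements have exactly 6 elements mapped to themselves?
Choose the 6 fixed points C(12,6) = 924, derange the rest: !6 = Σ_{j=0}^{6} (-1)^j·6!/j! = 720 - 720 + 360 - 120 + 30 - 6 + 1 = 265. Product = 924 × 265 = 244860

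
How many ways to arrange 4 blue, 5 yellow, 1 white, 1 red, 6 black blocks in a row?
17! / (4! × 5! × 1! × 1! × 6!) = 171531360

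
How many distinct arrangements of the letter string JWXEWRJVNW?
10! / (1! × 1! × 3! × 1! × 1! × 1! × 2!) = 302400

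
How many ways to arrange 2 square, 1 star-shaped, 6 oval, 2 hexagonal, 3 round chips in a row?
14! / (2! × 1! × 6! × 2! × 3!) = 5045040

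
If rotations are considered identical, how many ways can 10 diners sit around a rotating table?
Circular: fix one position, arrange the rest. (10-1)! = 362880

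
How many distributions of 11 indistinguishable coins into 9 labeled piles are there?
C(11+9-1, 9-1) = C(19, 8) = 75582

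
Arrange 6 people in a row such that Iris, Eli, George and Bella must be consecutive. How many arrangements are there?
Treat the 4 as one block: (6-4+1)! × 4! = 6 × 24 = 144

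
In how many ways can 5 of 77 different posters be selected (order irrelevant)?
C(77,5) = 77!/(5!×72!) = 19757815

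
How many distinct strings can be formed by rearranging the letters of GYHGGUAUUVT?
11! / (3! × 3! × 1! × 1! × 1! × 1! × 1!) = 1108800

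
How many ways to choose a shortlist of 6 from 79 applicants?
C(79,6) = 79!/(6!×73!) = 277962685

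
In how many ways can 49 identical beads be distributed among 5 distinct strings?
C(49+5-1, 5-1) = C(53, 4) = 292825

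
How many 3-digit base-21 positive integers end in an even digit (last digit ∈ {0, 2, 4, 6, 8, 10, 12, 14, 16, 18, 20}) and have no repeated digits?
Last∈{0,2,4,6,8,10,12,14,16,18,20}. Last=0: 380. Last nonzero: 10×19×P(19,1) = 3610. Total = 3990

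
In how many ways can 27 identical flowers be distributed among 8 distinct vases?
C(27+8-1, 8-1) = C(34, 7) = 5379616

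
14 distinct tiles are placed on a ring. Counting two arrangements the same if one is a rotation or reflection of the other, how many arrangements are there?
(14-1)!/2 = 6227020800/2 = 3113510400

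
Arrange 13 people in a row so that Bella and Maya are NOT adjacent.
Total - adjacent = 13! - (13-1)!×2 = 6227020800 - 958003200 = 5269017600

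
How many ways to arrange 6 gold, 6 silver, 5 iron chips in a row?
17! / (6! × 6! × 5!) = 5717712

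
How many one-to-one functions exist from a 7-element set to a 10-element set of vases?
P(10,7) = 10!/(10-7)! = 604800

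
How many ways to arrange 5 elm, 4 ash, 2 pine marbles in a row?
11! / (5! × 4! × 2!) = 6930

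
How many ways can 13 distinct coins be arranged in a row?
13! = 6227020800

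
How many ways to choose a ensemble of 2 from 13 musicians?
C(13,2) = 13!/(2!×11!) = 78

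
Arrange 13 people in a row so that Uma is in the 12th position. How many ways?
Fix one position: (13-1)! = 479001600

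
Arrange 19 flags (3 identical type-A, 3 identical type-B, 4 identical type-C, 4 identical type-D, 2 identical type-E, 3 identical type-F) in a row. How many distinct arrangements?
19! / (3! × 3! × 4! × 4! × 2! × 3!) = 488864376000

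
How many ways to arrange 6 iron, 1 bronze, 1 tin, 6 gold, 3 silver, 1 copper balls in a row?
18! / (6! × 1! × 1! × 6! × 3! × 1!) = 2058376320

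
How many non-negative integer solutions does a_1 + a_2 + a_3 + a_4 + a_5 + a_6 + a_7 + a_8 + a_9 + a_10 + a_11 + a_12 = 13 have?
C(13+12-1, 12-1) = C(24, 11) = 2496144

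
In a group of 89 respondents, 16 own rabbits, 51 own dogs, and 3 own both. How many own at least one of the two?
|A∪B| = |A| + |B| - |A∩B| = 16 + 51 - 3 = 64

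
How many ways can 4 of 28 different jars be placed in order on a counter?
P(28,4) = 28!/(28-4)! = 491400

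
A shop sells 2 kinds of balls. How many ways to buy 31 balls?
C(31+2-1, 2-1) = C(32, 1) = 32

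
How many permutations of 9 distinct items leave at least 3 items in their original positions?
Exactly j fixed points: C(9,j)·!(9-j); sum over j ≥ 3 (derangement numbers via !m = (m-1)·(!(m-1) + !(m-2)): !0..!6 = 1, 0, 1, 2, 9, 44, 265). Σ_{j=3}^{9} C(9,j)·!(9-j) = C(9,3)·!6 + C(9,4)·!5 + C(9,5)·!4 + C(9,6)·!3 + C(9,7)·!2 + C(9,8)·!1 + C(9,9)·!0 = 84·265 + 126·44 + 126·9 + 84·2 + 36·1 + 9·0 + 1·1 = 29143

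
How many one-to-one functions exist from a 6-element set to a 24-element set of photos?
P(24,6) = 24!/(24-6)! = 96909120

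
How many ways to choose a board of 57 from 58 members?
C(58,57) = 58!/(57!×1!) = 58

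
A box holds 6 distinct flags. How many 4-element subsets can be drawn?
C(6,4) = 6!/(4!×2!) = 15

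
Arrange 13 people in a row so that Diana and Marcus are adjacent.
Treat as block: (13-1)! × 2! = 479001600 × 2 = 958003200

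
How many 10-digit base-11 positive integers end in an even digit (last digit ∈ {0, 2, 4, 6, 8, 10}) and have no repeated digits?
Last∈{0,2,4,6,8,10}. Last=0: 3628800. Last nonzero: 5×9×P(9,8) = 16329600. Total = 19958400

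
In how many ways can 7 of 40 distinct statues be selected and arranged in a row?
P(40,7) = 40!/(40-7)! = 93963542400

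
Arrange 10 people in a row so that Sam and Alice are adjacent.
Treat as block: (10-1)! × 2! = 362880 × 2 = 725760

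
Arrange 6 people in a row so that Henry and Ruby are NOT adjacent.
Total - adjacent = 6! - (6-1)!×2 = 720 - 240 = 480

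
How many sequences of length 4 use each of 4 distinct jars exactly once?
4! = 24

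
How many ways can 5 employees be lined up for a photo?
5! = 120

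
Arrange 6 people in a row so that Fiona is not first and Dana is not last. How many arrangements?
By inclusion-exclusion: 6! - 2×(6-1)! + (6-2)! = 720 - 240 + 24 = 504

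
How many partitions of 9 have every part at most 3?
Let r_j(i) = number of partitions of i into parts ≤ j, for i = 0..9. r_1(i) = 1 for all i; r_j(i) = r_{j-1}(i) + r_j(i-j). Rows j = 2..3: ≤2: 1 1 2 2 3 3 4 4 5 5; ≤3: 1 1 2 3 4 5 7 8 10 12. r_3(9) = 12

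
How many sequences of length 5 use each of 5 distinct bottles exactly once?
5! = 120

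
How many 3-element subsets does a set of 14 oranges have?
C(14,3) = 14!/(3!×11!) = 364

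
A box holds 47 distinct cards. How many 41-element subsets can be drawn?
C(47,41) = 47!/(41!×6!) = 10737573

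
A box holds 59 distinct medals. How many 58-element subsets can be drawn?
C(59,58) = 59!/(58!×1!) = 59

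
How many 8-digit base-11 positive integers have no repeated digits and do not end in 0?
Last digit: 10 nonzero choices. First digit: 9 (nonzero, ≠last). Middle 6: P(9,6) = 60480. Total = 5443200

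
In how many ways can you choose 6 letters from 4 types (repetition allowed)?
C(6+4-1, 4-1) = C(9, 3) = 84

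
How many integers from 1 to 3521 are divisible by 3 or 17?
⌊3521/3⌋ + ⌊3521/17⌋ - ⌊3521/51⌋ = 1173 + 207 - 69 = 1311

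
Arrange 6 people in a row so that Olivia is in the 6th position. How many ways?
Fix one position: (6-1)! = 120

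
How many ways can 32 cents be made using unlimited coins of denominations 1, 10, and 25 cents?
Coefficient of x^32 in 1/(1-x^1) · 1/(1-x^10) · 1/(1-x^25). Case on j = number of 25-cent coins (j = 0..1); remainder r = 32 - 25j is made from {1,10} in ⌊r/10⌋+1 ways. r = 32, 7 → 4 + 1 = 5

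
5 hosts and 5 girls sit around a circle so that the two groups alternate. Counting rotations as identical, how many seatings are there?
Fix one of the hosts: (5-1)! ways for the remaining hosts, × 5! ways for the girls = 24 × 120 = 2880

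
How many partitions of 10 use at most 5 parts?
By conjugation, equals partitions of 10 into parts ≤ 5. Let r_j(i) = number of partitions of i into parts ≤ j, for i = 0..10. r_1(i) = 1 for all i; r_j(i) = r_{j-1}(i) + r_j(i-j). Rows j = 2..5: ≤2: 1 1 2 2 3 3 4 4 5 5 6; ≤3: 1 1 2 3 4 5 7 8 10 12 14; ≤4: 1 1 2 3 5 6 9 11 15 18 23; ≤5: 1 1 2 3 5 7 10 13 18 23 30. r_5(10) = 30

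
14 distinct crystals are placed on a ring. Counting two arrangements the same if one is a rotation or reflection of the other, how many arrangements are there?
(14-1)!/2 = 6227020800/2 = 3113510400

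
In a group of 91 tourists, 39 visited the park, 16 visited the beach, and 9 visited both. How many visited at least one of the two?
|A∪B| = |A| + |B| - |A∩B| = 39 + 16 - 9 = 46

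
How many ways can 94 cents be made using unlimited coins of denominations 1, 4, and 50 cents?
Coefficient of x^94 in 1/(1-x^1) · 1/(1-x^4) · 1/(1-x^50). Case on j = number of 50-cent coins (j = 0..1); remainder r = 94 - 50j is made from {1,4} in ⌊r/4⌋+1 ways. r = 94, 44 → 24 + 12 = 36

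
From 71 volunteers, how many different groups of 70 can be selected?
C(71,70) = 71!/(70!×1!) = 71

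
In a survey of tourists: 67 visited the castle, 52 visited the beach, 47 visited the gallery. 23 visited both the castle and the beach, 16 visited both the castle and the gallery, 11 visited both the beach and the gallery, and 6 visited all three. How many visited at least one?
|A∪B∪C| = 67+52+47-23-16-11+6 = 122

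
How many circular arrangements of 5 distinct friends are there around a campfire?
Circular: fix one position, arrange the rest. (5-1)! = 24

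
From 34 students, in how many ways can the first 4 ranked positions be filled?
P(34,4) = 34!/(34-4)! = 1113024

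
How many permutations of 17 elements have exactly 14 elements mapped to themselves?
Choose the 14 fixed points C(17,14) = 680, derange the rest: !3 = Σ_{j=0}^{3} (-1)^j·3!/j! = 6 - 6 + 3 - 1 = 2. Product = 680 × 2 = 1360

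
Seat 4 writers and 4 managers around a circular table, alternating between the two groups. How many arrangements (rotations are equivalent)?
Fix one of the writers: (4-1)! ways for the remaining writers, × 4! ways for the managers = 6 × 24 = 144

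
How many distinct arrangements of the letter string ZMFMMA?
6! / (1! × 3! × 1! × 1!) = 120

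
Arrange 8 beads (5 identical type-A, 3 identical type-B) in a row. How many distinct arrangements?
8! / (5! × 3!) = 56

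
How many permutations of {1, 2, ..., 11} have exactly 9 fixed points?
Choose the 9 fixed points C(11,9) = 55, derange the rest: !2 = Σ_{j=0}^{2} (-1)^j·2!/j! = 2 - 2 + 1 = 1. Product = 55 × 1 = 55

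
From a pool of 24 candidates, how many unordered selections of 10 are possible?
C(24,10) = 24!/(10!×14!) = 1961256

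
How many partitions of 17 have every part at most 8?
Let r_j(i) = number of partitions of i into parts ≤ j, for i = 0..17. r_1(i) = 1 for all i; r_j(i) = r_{j-1}(i) + r_j(i-j). Rows j = 2..8: ≤2: 1 1 2 2 3 3 4 4 5 5 6 6 7 7 8 8 9 9; ≤3: 1 1 2 3 4 5 7 8 10 12 14 16 19 21 24 27 30 33; ≤4: 1 1 2 3 5 6 9 11 15 18 23 27 34 39 47 54 64 72; ≤5: 1 1 2 3 5 7 10 13 18 23 30 37 47 57 70 84 101 119; ≤6: 1 1 2 3 5 7 11 14 20 26 35 44 58 71 90 110 136 163; ≤7: 1 1 2 3 5 7 11 15 21 28 38 49 65 82 105 131 164 201; ≤8: 1 1 2 3 5 7 11 15 22 29 40 52 70 89 116 146 186 230. r_8(17) = 230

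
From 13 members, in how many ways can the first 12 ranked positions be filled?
P(13,12) = 13!/(13-12)! = 6227020800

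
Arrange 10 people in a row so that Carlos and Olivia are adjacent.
Treat as block: (10-1)! × 2! = 362880 × 2 = 725760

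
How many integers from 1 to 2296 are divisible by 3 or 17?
⌊2296/3⌋ + ⌊2296/17⌋ - ⌊2296/51⌋ = 765 + 135 - 45 = 855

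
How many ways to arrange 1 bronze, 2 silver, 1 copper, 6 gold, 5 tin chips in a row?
15! / (1! × 2! × 1! × 6! × 5!) = 7567560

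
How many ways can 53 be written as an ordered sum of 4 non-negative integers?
C(53+4-1, 4-1) = C(56, 3) = 27720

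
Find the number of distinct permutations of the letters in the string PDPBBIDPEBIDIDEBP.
17! / (4! × 3! × 4! × 4! × 2!) = 2144142000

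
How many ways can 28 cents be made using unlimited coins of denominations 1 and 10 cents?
Coefficient of x^28 in 1/(1-x^1) · 1/(1-x^10). Use j coins of 10 for j = 0..⌊28/10⌋ = 2, the rest in 1s: 2 + 1 = 3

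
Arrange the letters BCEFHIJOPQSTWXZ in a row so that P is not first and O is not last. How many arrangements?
By inclusion-exclusion: 15! - 2×(15-1)! + (15-2)! = 1307674368000 - 174356582400 + 6227020800 = 1139544806400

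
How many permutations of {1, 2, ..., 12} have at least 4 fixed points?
Exactly j fixed points: C(12,j)·!(12-j); sum over j ≥ 4 (derangement numbers via !m = (m-1)·(!(m-1) + !(m-2)): !0..!8 = 1, 0, 1, 2, 9, 44, 265, 1854, 14833). Σ_{j=4}^{12} C(12,j)·!(12-j) = C(12,4)·!8 + C(12,5)·!7 + C(12,6)·!6 + C(12,7)·!5 + C(12,8)·!4 + C(12,9)·!3 + C(12,10)·!2 + C(12,11)·!1 + C(12,12)·!0 = 495·14833 + 792·1854 + 924·265 + 792·44 + 495·9 + 220·2 + 66·1 + 12·0 + 1·1 = 9095373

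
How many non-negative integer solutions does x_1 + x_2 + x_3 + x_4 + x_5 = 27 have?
C(27+5-1, 5-1) = C(31, 4) = 31465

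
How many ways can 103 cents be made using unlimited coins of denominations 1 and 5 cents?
Coefficient of x^103 in 1/(1-x^1) · 1/(1-x^5). Use j coins of 5 for j = 0..⌊103/5⌋ = 20, the rest in 1s: 20 + 1 = 21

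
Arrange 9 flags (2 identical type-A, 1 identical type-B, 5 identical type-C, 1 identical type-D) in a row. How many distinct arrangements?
9! / (2! × 1! × 5! × 1!) = 1512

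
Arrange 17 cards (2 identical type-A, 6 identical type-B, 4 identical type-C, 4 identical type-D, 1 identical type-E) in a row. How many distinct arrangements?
17! / (2! × 6! × 4! × 4! × 1!) = 428828400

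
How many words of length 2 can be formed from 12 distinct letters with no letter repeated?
P(12,2) = 12!/(12-2)! = 132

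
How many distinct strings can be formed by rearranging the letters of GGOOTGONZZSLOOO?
15! / (6! × 1! × 1! × 3! × 1! × 1! × 2!) = 151351200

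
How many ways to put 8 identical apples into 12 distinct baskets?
C(8+12-1, 12-1) = C(19, 11) = 75582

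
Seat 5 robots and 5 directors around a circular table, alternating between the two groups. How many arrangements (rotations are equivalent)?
Fix one of the robots: (5-1)! ways for the remaining robots, × 5! ways for the directors = 24 × 120 = 2880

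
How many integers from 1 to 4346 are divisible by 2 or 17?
⌊4346/2⌋ + ⌊4346/17⌋ - ⌊4346/34⌋ = 2173 + 255 - 127 = 2301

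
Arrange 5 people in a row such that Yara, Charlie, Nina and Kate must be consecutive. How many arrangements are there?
Treat the 4 as one block: (5-4+1)! × 4! = 2 × 24 = 48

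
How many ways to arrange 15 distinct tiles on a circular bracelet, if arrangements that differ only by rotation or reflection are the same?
(15-1)!/2 = 87178291200/2 = 43589145600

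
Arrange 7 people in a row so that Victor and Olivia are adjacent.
Treat as block: (7-1)! × 2! = 720 × 2 = 1440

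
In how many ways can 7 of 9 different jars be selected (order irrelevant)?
C(9,7) = 9!/(7!×2!) = 36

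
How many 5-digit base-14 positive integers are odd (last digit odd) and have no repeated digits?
Last∈{1,3,5,7,9,11,13}. Last=0: 0. Last nonzero: 7×12×P(12,3) = 110880. Total = 110880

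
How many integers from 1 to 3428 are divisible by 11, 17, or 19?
⌊3428/11⌋+⌊3428/17⌋+⌊3428/19⌋ - ⌊3428/187⌋-⌊3428/209⌋-⌊3428/323⌋ + ⌊3428/3553⌋ = 311+201+180 - 18-16-10 + 0 = 648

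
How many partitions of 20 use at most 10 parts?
By conjugation, equals partitions of 20 into parts ≤ 10. Let r_j(i) = number of partitions of i into parts ≤ j, for i = 0..20. r_1(i) = 1 for all i; r_j(i) = r_{j-1}(i) + r_j(i-j). Rows j = 2..10: ≤2: 1 1 2 2 3 3 4 4 5 5 6 6 7 7 8 8 9 9 10 10 11; ≤3: 1 1 2 3 4 5 7 8 10 12 14 16 19 21 24 27 30 33 37 40 44; ≤4: 1 1 2 3 5 6 9 11 15 18 23 27 34 39 47 54 64 72 84 94 108; ≤5: 1 1 2 3 5 7 10 13 18 23 30 37 47 57 70 84 101 119 141 164 192; ≤6: 1 1 2 3 5 7 11 14 20 26 35 44 58 71 90 110 136 163 199 235 282; ≤7: 1 1 2 3 5 7 11 15 21 28 38 49 65 82 105 131 164 201 248 300 364; ≤8: 1 1 2 3 5 7 11 15 22 29 40 52 70 89 116 146 186 230 288 352 434; ≤9: 1 1 2 3 5 7 11 15 22 30 41 54 73 94 123 157 201 252 318 393 488; ≤10: 1 1 2 3 5 7 11 15 22 30 42 55 75 97 128 164 212 267 340 423 530. r_10(20) = 530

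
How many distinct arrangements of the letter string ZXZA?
4! / (1! × 1! × 2!) = 12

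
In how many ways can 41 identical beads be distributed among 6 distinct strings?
C(41+6-1, 6-1) = C(46, 5) = 1370754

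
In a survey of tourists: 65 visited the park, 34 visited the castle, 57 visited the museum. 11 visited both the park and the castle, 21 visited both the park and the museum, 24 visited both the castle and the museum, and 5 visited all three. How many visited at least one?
|A∪B∪C| = 65+34+57-11-21-24+5 = 105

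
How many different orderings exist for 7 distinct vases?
7! = 5040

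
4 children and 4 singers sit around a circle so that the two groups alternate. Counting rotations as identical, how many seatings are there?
Fix one of the children: (4-1)! ways for the remaining children, × 4! ways for the singers = 6 × 24 = 144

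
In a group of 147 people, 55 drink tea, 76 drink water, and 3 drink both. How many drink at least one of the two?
|A∪B| = |A| + |B| - |A∩B| = 55 + 76 - 3 = 128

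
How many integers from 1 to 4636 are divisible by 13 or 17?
⌊4636/13⌋ + ⌊4636/17⌋ - ⌊4636/221⌋ = 356 + 272 - 20 = 608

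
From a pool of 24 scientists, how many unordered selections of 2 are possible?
C(24,2) = 24!/(2!×22!) = 276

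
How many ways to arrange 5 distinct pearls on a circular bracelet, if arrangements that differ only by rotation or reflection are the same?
(5-1)!/2 = 24/2 = 12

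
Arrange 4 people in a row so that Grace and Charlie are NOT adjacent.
Total - adjacent = 4! - (4-1)!×2 = 24 - 12 = 12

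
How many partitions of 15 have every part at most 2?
Let r_j(i) = number of partitions of i into parts ≤ j, for i = 0..15. r_1(i) = 1 for all i; r_j(i) = r_{j-1}(i) + r_j(i-j). Rows j = 2..2: ≤2: 1 1 2 2 3 3 4 4 5 5 6 6 7 7 8 8. r_2(15) = 8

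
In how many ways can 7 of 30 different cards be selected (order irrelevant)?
C(30,7) = 30!/(7!×23!) = 2035800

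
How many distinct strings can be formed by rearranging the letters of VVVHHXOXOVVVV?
13! / (2! × 7! × 2! × 2!) = 154440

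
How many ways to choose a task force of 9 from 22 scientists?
C(22,9) = 22!/(9!×13!) = 497420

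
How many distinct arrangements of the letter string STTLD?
5! / (1! × 1! × 1! × 2!) = 60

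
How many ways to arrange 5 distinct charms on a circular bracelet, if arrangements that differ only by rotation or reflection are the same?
(5-1)!/2 = 24/2 = 12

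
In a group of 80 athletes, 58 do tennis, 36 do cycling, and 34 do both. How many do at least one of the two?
|A∪B| = |A| + |B| - |A∩B| = 58 + 36 - 34 = 60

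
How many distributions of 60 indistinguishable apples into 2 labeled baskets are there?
C(60+2-1, 2-1) = C(61, 1) = 61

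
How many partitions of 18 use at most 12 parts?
By conjugation, equals partitions of 18 into parts ≤ 12. Let r_j(i) = number of partitions of i into parts ≤ j, for i = 0..18. r_1(i) = 1 for all i; r_j(i) = r_{j-1}(i) + r_j(i-j). Rows j = 2..12: ≤2: 1 1 2 2 3 3 4 4 5 5 6 6 7 7 8 8 9 9 10; ≤3: 1 1 2 3 4 5 7 8 10 12 14 16 19 21 24 27 30 33 37; ≤4: 1 1 2 3 5 6 9 11 15 18 23 27 34 39 47 54 64 72 84; ≤5: 1 1 2 3 5 7 10 13 18 23 30 37 47 57 70 84 101 119 141; ≤6: 1 1 2 3 5 7 11 14 20 26 35 44 58 71 90 110 136 163 199; ≤7: 1 1 2 3 5 7 11 15 21 28 38 49 65 82 105 131 164 201 248; ≤8: 1 1 2 3 5 7 11 15 22 29 40 52 70 89 116 146 186 230 288; ≤9: 1 1 2 3 5 7 11 15 22 30 41 54 73 94 123 157 201 252 318; ≤10: 1 1 2 3 5 7 11 15 22 30 42 55 75 97 128 164 212 267 340; ≤11: 1 1 2 3 5 7 11 15 22 30 42 56 76 99 131 169 219 278 355; ≤12: 1 1 2 3 5 7 11 15 22 30 42 56 77 100 133 172 224 285 366. r_12(18) = 366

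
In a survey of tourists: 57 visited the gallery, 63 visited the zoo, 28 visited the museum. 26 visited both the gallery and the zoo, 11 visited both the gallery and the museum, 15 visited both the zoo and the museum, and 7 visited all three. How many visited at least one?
|A∪B∪C| = 57+63+28-26-11-15+7 = 103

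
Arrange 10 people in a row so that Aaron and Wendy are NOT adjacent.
Total - adjacent = 10! - (10-1)!×2 = 3628800 - 725760 = 2903040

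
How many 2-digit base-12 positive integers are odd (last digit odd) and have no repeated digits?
Last∈{1,3,5,7,9,11}. Last=0: 0. Last nonzero: 6×10×P(10,0) = 60. Total = 60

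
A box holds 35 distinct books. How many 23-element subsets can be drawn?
C(35,23) = 35!/(23!×12!) = 834451800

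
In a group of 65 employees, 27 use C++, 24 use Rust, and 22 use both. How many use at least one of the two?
|A∪B| = |A| + |B| - |A∩B| = 27 + 24 - 22 = 29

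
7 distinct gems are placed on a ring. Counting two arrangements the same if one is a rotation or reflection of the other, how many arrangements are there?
(7-1)!/2 = 720/2 = 360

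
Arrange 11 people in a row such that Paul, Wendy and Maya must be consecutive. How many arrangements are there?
Treat the 3 as one block: (11-3+1)! × 3! = 362880 × 6 = 2177280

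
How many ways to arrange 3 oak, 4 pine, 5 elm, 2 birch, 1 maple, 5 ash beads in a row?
20! / (3! × 4! × 5! × 2! × 1! × 5!) = 586637251200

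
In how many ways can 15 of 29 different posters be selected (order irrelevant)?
C(29,15) = 29!/(15!×14!) = 77558760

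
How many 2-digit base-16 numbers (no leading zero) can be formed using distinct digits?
First digit: 15 choices (nonzero). Then descending: 15 × 15 = 225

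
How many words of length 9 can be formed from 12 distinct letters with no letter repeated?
P(12,9) = 12!/(12-9)! = 79833600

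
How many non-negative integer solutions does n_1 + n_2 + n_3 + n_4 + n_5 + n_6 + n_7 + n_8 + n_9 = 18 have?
C(18+9-1, 9-1) = C(26, 8) = 1562275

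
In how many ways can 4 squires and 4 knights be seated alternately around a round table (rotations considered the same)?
Fix one of the squires: (4-1)! ways for the remaining squires, × 4! ways for the knights = 6 × 24 = 144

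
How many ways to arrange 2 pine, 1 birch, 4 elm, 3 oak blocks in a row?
10! / (2! × 1! × 4! × 3!) = 12600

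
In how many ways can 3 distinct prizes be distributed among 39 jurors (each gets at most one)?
P(39,3) = 39!/(39-3)! = 54834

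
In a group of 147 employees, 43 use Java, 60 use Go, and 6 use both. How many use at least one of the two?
|A∪B| = |A| + |B| - |A∩B| = 43 + 60 - 6 = 97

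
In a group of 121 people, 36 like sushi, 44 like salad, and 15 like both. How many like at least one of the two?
|A∪B| = |A| + |B| - |A∩B| = 36 + 44 - 15 = 65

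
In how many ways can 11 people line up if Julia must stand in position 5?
Fix one position: (11-1)! = 3628800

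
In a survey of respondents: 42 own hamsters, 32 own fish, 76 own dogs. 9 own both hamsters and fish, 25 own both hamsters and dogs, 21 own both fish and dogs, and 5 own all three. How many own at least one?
|A∪B∪C| = 42+32+76-9-25-21+5 = 100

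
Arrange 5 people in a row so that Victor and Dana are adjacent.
Treat as block: (5-1)! × 2! = 24 × 2 = 48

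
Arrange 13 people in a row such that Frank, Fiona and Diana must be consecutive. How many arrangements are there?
Treat the 3 as one block: (13-3+1)! × 3! = 39916800 × 6 = 239500800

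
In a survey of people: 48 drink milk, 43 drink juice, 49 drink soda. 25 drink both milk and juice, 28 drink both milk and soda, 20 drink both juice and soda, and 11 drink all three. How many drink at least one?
|A∪B∪C| = 48+43+49-25-28-20+11 = 78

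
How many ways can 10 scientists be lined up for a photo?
10! = 3628800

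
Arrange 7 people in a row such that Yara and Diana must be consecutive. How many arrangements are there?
Treat the 2 as one block: (7-2+1)! × 2! = 720 × 2 = 1440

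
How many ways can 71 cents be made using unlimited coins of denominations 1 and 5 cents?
Coefficient of x^71 in 1/(1-x^1) · 1/(1-x^5). Use j coins of 5 for j = 0..⌊71/5⌋ = 14, the rest in 1s: 14 + 1 = 15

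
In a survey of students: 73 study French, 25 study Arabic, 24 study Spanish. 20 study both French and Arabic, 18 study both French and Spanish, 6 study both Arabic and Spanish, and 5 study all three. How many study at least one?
|A∪B∪C| = 73+25+24-20-18-6+5 = 83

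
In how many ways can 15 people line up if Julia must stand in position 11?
Fix one position: (15-1)! = 87178291200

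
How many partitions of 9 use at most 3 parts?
By conjugation, equals partitions of 9 into parts ≤ 3. Let r_j(i) = number of partitions of i into parts ≤ j, for i = 0..9. r_1(i) = 1 for all i; r_j(i) = r_{j-1}(i) + r_j(i-j). Rows j = 2..3: ≤2: 1 1 2 2 3 3 4 4 5 5; ≤3: 1 1 2 3 4 5 7 8 10 12. r_3(9) = 12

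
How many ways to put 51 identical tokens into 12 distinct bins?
C(51+12-1, 12-1) = C(62, 11) = 508271323092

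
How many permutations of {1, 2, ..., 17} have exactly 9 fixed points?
Choose the 9 fixed points C(17,9) = 24310, derange the rest: !8 = Σ_{j=0}^{8} (-1)^j·8!/j! = 40320 - 40320 + 20160 - 6720 + 1680 - 336 + 56 - 8 + 1 = 14833. Product = 24310 × 14833 = 360590230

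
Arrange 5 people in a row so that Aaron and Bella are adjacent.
Treat as block: (5-1)! × 2! = 24 × 2 = 48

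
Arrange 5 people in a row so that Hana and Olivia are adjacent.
Treat as block: (5-1)! × 2! = 24 × 2 = 48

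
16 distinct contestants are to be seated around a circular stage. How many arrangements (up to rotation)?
Circular: fix one position, arrange the rest. (16-1)! = 1307674368000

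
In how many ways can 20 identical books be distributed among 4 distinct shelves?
C(20+4-1, 4-1) = C(23, 3) = 1771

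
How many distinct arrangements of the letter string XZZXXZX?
7! / (4! × 3!) = 35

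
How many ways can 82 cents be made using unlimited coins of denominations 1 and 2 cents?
Coefficient of x^82 in 1/(1-x^1) · 1/(1-x^2). Use j coins of 2 for j = 0..⌊82/2⌋ = 41, the rest in 1s: 41 + 1 = 42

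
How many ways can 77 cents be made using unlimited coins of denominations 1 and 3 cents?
Coefficient of x^77 in 1/(1-x^1) · 1/(1-x^3). Use j coins of 3 for j = 0..⌊77/3⌋ = 25, the rest in 1s: 25 + 1 = 26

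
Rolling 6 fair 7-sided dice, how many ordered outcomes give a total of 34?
Coefficient of x^34 in (x + x² + ... + x^7)^6. By inclusion-exclusion on dice exceeding 7: Σ_j (-1)^j C(6,j)·C(34-1-7j, 5) = C(6,0)·C(33,5) - C(6,1)·C(26,5) + C(6,2)·C(19,5) - C(6,3)·C(12,5) + C(6,4)·C(5,5) = 1·237336 - 6·65780 + 15·11628 - 20·792 + 15·1 = 1251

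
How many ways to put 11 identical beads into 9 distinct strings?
C(11+9-1, 9-1) = C(19, 8) = 75582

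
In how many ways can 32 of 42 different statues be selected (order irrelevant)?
C(42,32) = 42!/(32!×10!) = 1471442973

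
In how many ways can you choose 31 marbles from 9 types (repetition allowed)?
C(31+9-1, 9-1) = C(39, 8) = 61523748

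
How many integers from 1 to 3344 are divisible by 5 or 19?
⌊3344/5⌋ + ⌊3344/19⌋ - ⌊3344/95⌋ = 668 + 176 - 35 = 809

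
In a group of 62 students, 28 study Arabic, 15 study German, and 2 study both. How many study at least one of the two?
|A∪B| = |A| + |B| - |A∩B| = 28 + 15 - 2 = 41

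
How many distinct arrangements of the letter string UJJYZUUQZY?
10! / (2! × 3! × 1! × 2! × 2!) = 75600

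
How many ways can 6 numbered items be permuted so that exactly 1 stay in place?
Choose the 1 fixed point C(6,1) = 6, derange the rest: !5 = Σ_{j=0}^{5} (-1)^j·5!/j! = 120 - 120 + 60 - 20 + 5 - 1 = 44. Product = 6 × 44 = 264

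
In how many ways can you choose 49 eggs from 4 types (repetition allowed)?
C(49+4-1, 4-1) = C(52, 3) = 22100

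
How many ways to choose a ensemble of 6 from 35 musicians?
C(35,6) = 35!/(6!×29!) = 1623160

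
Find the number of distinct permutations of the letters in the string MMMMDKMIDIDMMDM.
15! / (4! × 1! × 2! × 8!) = 675675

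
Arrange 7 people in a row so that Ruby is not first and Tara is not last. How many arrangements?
By inclusion-exclusion: 7! - 2×(7-1)! + (7-2)! = 5040 - 1440 + 120 = 3720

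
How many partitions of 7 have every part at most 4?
Let r_j(i) = number of partitions of i into parts ≤ j, for i = 0..7. r_1(i) = 1 for all i; r_j(i) = r_{j-1}(i) + r_j(i-j). Rows j = 2..4: ≤2: 1 1 2 2 3 3 4 4; ≤3: 1 1 2 3 4 5 7 8; ≤4: 1 1 2 3 5 6 9 11. r_4(7) = 11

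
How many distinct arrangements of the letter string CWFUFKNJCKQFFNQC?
16! / (2! × 1! × 4! × 2! × 1! × 3! × 2! × 1!) = 18162144000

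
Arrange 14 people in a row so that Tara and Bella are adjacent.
Treat as block: (14-1)! × 2! = 6227020800 × 2 = 12454041600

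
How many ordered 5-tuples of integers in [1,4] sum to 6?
Coefficient of x^6 in (x + x² + ... + x^4)^5. By inclusion-exclusion on dice exceeding 4: Σ_j (-1)^j C(5,j)·C(6-1-4j, 4) = C(5,0)·C(5,4) = 1·5 = 5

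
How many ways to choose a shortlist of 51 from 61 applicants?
C(61,51) = 61!/(51!×10!) = 90177170226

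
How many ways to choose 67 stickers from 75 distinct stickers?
C(75,67) = 75!/(67!×8!) = 16871053725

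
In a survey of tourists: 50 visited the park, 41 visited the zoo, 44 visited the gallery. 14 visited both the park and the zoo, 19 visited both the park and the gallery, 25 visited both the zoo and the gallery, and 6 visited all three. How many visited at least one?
|A∪B∪C| = 50+41+44-14-19-25+6 = 83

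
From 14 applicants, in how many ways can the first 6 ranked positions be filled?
P(14,6) = 14!/(14-6)! = 2162160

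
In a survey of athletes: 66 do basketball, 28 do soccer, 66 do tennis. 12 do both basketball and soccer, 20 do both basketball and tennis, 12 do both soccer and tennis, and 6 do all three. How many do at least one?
|A∪B∪C| = 66+28+66-12-20-12+6 = 122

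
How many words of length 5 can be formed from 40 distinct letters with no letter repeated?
P(40,5) = 40!/(40-5)! = 78960960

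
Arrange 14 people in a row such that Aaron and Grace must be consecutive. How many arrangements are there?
Treat the 2 as one block: (14-2+1)! × 2! = 6227020800 × 2 = 12454041600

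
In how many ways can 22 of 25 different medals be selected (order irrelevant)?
C(25,22) = 25!/(22!×3!) = 2300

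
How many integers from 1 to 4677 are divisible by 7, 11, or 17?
⌊4677/7⌋+⌊4677/11⌋+⌊4677/17⌋ - ⌊4677/77⌋-⌊4677/119⌋-⌊4677/187⌋ + ⌊4677/1309⌋ = 668+425+275 - 60-39-25 + 3 = 1247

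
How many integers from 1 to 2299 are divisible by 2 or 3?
⌊2299/2⌋ + ⌊2299/3⌋ - ⌊2299/6⌋ = 1149 + 766 - 383 = 1532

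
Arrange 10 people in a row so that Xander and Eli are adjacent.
Treat as block: (10-1)! × 2! = 362880 × 2 = 725760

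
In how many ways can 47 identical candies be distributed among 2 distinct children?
C(47+2-1, 2-1) = C(48, 1) = 48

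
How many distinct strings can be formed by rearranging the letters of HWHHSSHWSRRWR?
13! / (3! × 3! × 4! × 3!) = 1201200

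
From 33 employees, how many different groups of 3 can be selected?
C(33,3) = 33!/(3!×30!) = 5456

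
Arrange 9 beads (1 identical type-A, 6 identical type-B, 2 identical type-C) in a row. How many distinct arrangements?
9! / (1! × 6! × 2!) = 252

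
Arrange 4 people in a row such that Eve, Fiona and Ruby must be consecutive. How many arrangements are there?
Treat the 3 as one block: (4-3+1)! × 3! = 2 × 6 = 12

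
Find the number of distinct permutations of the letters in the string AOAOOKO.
7! / (1! × 4! × 2!) = 105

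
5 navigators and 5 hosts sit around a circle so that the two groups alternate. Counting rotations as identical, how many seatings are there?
Fix one of the navigators: (5-1)! ways for the remaining navigators, × 5! ways for the hosts = 24 × 120 = 2880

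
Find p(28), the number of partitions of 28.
Pentagonal recurrence p(n) = p(n-1) + p(n-2) - p(n-5) - p(n-7) + p(n-12) + p(n-15) - ... gives p(0..27) = 1, 1, 2, 3, 5, 7, 11, 15, 22, 30, 42, 56, 77, 101, 135, 176, 231, 297, 385, 490, 627, 792, 1002, 1255, 1575, 1958, 2436, 3010. p(28) = p(27) + p(26) - p(23) - p(21) + p(16) + p(13) - p(6) - p(2) = 3010 + 2436 - 1255 - 792 + 231 + 101 - 11 - 2 = 3718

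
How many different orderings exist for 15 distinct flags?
15! = 1307674368000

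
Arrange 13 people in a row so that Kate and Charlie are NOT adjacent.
Total - adjacent = 13! - (13-1)!×2 = 6227020800 - 958003200 = 5269017600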